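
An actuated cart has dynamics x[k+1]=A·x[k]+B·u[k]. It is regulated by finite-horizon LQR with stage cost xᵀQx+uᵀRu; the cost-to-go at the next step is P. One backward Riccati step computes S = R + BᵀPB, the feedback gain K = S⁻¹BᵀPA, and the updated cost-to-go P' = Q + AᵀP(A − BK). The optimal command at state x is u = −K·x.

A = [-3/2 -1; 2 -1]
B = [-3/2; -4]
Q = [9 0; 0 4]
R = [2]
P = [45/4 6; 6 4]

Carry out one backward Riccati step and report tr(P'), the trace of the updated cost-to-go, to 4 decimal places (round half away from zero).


18.2070

BᵀP = [-40.8750 -25.0000]
S = R + BᵀPB = [2] + [161.3125] = [163.3125]
BᵀPA = [11.3125 65.8750]
K = S⁻¹·BᵀPA = [0.0693 0.4034]
A−BK = [-1.3961 -0.3949; 2.2771 0.6135]
AᵀP(A−BK) = [4.5289 1.3119; 1.3119 0.6781]
P' = Q + AᵀP(A−BK) = [13.5289 1.3119; 1.3119 4.6781]
tr(P') = 18.2070


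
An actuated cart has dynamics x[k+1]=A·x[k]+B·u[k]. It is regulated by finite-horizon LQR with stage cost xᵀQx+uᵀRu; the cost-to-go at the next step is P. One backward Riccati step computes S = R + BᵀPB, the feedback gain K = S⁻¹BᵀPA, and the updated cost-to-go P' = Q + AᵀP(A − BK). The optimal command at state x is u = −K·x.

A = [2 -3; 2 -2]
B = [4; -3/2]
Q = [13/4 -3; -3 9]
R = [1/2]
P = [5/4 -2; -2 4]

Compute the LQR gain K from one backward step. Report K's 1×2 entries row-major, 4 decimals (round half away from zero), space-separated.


BᵀP = [8.0000 -14.0000]
S = R + BᵀPB = [1/2] + [53.0000] = [53.5000]
BᵀPA = [-12.0000 4.0000]
K = S⁻¹·BᵀPA = [-0.2243 0.0748]
A−BK = [2.8972 -3.2991; 1.6636 -1.8879]
AᵀP(A−BK) = [2.3084 -2.6028; -2.6028 2.9509]
P' = Q + AᵀP(A−BK) = [5.5584 -5.6028; -5.6028 11.9509]
tr(P') = 17.5093

-0.2243 0.0748


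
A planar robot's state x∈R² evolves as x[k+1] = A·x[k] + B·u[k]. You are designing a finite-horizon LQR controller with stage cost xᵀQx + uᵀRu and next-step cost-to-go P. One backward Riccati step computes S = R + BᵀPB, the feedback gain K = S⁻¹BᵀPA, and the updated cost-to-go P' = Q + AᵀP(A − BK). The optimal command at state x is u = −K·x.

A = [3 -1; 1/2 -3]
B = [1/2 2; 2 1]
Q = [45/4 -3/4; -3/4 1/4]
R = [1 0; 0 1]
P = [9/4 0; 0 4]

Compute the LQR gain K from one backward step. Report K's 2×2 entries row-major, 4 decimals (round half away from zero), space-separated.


-0.3950 -1.2969 1.3964 -0.2290

BᵀP = [1.1250 8.0000; 4.5000 4.0000]
S = R + BᵀPB = [1 0; 0 1] + [16.5625 10.2500; 10.2500 13.0000] = [17.5625 10.2500; 10.2500 14.0000]
BᵀPA = [7.3750 -25.1250; 15.5000 -16.5000]
K = S⁻¹·BᵀPA = [-0.3950 -1.2969; 1.3964 -0.2290]
A−BK = [0.4048 0.1065; -0.1063 -0.1771]
AᵀP(A−BK) = [2.5198 0.3648; 0.3648 1.8855]
P' = Q + AᵀP(A−BK) = [13.7698 -0.3852; -0.3852 2.1355]
tr(P') = 15.9052


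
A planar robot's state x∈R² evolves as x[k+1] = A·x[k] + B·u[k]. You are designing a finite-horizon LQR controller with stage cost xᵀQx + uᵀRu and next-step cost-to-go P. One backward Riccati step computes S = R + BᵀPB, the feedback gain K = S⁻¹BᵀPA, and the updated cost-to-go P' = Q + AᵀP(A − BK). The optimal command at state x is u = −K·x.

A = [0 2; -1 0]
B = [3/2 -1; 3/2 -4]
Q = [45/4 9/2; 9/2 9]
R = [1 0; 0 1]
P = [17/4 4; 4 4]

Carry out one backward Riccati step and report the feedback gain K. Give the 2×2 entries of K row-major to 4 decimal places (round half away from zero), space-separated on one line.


BᵀP = [12.3750 12.0000; -20.2500 -20.0000]
S = R + BᵀPB = [1 0; 0 1] + [36.5625 -60.3750; -60.3750 100.2500] = [37.5625 -60.3750; -60.3750 101.2500]
BᵀPA = [-12.0000 24.7500; 20.0000 -40.5000]
K = S⁻¹·BᵀPA = [-0.0474 0.3843; 0.1692 -0.1708]
A−BK = [0.2404 1.2527; -0.2519 -1.2598]
AᵀP(A−BK) = [0.0459 0.0285; 0.0285 0.5694]
P' = Q + AᵀP(A−BK) = [11.2959 4.5285; 4.5285 9.5694]
tr(P') = 20.8653

-0.0474 0.3843 0.1692 -0.1708


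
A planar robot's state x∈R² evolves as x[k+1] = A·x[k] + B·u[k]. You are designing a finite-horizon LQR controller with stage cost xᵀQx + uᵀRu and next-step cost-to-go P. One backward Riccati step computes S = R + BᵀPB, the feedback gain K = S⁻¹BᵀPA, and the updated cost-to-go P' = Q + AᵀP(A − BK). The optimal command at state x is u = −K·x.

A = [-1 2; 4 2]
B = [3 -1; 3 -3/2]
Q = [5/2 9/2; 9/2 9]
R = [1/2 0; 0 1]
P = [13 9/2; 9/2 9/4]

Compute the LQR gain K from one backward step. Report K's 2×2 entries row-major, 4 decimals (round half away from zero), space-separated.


-0.1796 0.6241 -0.8179 -0.1084

BᵀP = [52.5000 20.2500; -19.7500 -7.8750]
S = R + BᵀPB = [1/2 0; 0 1] + [218.2500 -82.8750; -82.8750 31.5625] = [218.7500 -82.8750; -82.8750 32.5625]
BᵀPA = [28.5000 145.5000; -11.7500 -55.2500]
K = S⁻¹·BᵀPA = [-0.1796 0.6241; -0.8179 -0.1084]
A−BK = [-1.2792 0.0194; 3.3119 -0.0348]
AᵀP(A−BK) = [8.5078 -0.0599; -0.0599 0.2080]
P' = Q + AᵀP(A−BK) = [11.0078 4.4401; 4.4401 9.2080]
tr(P') = 20.2158


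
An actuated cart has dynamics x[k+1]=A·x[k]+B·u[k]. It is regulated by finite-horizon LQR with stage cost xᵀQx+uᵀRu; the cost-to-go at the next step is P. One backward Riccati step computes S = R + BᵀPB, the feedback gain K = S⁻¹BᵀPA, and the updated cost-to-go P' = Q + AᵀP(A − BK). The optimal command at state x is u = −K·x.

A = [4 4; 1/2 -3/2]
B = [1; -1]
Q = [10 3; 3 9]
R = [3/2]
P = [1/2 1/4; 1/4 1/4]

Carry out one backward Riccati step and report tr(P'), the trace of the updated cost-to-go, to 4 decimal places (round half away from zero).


BᵀP = [0.2500 0.0000]
S = R + BᵀPB = [3/2] + [0.2500] = [1.7500]
BᵀPA = [1.0000 1.0000]
K = S⁻¹·BᵀPA = [0.5714 0.5714]
A−BK = [3.4286 3.4286; 1.0714 -0.9286]
AᵀP(A−BK) = [8.4911 6.2411; 6.2411 4.9911]
P' = Q + AᵀP(A−BK) = [18.4911 9.2411; 9.2411 13.9911]
tr(P') = 32.4821

32.4821


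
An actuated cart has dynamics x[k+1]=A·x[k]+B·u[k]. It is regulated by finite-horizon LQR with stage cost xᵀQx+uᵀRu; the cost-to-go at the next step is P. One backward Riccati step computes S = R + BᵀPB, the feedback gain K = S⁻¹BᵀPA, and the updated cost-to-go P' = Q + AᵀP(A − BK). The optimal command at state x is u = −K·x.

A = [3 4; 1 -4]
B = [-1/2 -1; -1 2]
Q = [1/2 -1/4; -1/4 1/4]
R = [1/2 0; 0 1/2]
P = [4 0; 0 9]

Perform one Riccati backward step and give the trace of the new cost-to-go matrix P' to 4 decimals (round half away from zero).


BᵀP = [-2.0000 -9.0000; -4.0000 18.0000]
S = R + BᵀPB = [1/2 0; 0 1/2] + [10.0000 -16.0000; -16.0000 40.0000] = [10.5000 -16.0000; -16.0000 40.5000]
BᵀPA = [-15.0000 28.0000; 6.0000 -88.0000]
K = S⁻¹·BᵀPA = [-3.0222 -1.6189; -1.0458 -2.8124]
A−BK = [0.4431 0.3781; 0.0694 0.0059]
AᵀP(A−BK) = [5.9424 4.5908; 4.5908 5.8375]
P' = Q + AᵀP(A−BK) = [6.4424 4.3408; 4.3408 6.0875]
tr(P') = 12.5299

12.5299


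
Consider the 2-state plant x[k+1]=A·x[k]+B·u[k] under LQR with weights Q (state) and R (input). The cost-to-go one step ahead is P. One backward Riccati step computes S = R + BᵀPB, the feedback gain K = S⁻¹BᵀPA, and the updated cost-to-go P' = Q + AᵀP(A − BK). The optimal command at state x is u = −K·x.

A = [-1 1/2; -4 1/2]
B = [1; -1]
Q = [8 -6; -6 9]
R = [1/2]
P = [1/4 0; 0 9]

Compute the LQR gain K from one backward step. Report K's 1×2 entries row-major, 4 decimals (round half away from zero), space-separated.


3.6667 -0.4487

BᵀP = [0.2500 -9.0000]
S = R + BᵀPB = [1/2] + [9.2500] = [9.7500]
BᵀPA = [35.7500 -4.3750]
K = S⁻¹·BᵀPA = [3.6667 -0.4487]
A−BK = [-4.6667 0.9487; -0.3333 0.0513]
AᵀP(A−BK) = [13.1667 -2.0833; -2.0833 0.3494]
P' = Q + AᵀP(A−BK) = [21.1667 -8.0833; -8.0833 9.3494]
tr(P') = 30.5160


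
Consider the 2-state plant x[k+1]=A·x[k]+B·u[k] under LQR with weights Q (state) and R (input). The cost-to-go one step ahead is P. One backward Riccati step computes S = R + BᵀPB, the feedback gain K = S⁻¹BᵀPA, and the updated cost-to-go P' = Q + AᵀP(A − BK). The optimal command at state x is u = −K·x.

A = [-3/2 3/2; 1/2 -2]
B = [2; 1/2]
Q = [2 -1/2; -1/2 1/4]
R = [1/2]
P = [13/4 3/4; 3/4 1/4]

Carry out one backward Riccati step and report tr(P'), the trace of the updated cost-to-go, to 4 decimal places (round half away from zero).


3.0093

BᵀP = [6.8750 1.6250]
S = R + BᵀPB = [1/2] + [14.5625] = [15.0625]
BᵀPA = [-9.5000 7.0625]
K = S⁻¹·BᵀPA = [-0.6307 0.4689]
A−BK = [-0.2386 0.5622; 0.8154 -2.2344]
AᵀP(A−BK) = [0.2583 -0.2956; -0.2956 0.5010]
P' = Q + AᵀP(A−BK) = [2.2583 -0.7956; -0.7956 0.7510]
tr(P') = 3.0093


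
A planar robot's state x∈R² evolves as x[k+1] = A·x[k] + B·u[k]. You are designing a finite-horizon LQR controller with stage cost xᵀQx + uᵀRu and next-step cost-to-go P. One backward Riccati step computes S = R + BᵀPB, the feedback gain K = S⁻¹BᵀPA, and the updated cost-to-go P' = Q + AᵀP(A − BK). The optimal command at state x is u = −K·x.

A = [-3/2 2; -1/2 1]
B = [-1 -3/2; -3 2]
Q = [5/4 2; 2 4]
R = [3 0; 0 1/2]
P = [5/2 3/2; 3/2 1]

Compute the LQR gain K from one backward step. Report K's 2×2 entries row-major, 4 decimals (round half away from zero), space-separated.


BᵀP = [-7.0000 -4.5000; -0.7500 -0.2500]
S = R + BᵀPB = [3 0; 0 1/2] + [20.5000 1.5000; 1.5000 0.6250] = [23.5000 1.5000; 1.5000 1.1250]
BᵀPA = [12.7500 -18.5000; 1.2500 -1.7500]
K = S⁻¹·BᵀPA = [0.5155 -0.7519; 0.4238 -0.5530]
A−BK = [-0.3488 0.4186; 0.1990 -0.1499]
AᵀP(A−BK) = [1.0226 -1.4716; -1.4716 2.1214]
P' = Q + AᵀP(A−BK) = [2.2726 0.5284; 0.5284 6.1214]
tr(P') = 8.3941

0.5155 -0.7519 0.4238 -0.5530


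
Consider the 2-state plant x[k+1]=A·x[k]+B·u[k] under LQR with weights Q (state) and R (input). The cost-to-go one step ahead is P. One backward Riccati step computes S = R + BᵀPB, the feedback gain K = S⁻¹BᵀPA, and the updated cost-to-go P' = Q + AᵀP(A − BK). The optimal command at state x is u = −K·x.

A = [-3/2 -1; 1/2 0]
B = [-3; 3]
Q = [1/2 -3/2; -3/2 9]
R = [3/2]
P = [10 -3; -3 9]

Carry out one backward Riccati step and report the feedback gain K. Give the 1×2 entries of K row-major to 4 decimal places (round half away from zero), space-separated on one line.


BᵀP = [-39.0000 36.0000]
S = R + BᵀPB = [3/2] + [225.0000] = [226.5000]
BᵀPA = [76.5000 39.0000]
K = S⁻¹·BᵀPA = [0.3377 0.1722]
A−BK = [-0.4868 -0.4834; -0.5132 -0.5166]
AᵀP(A−BK) = [3.4123 3.3278; 3.3278 3.2848]
P' = Q + AᵀP(A−BK) = [3.9123 1.8278; 1.8278 12.2848]
tr(P') = 16.1970

0.3377 0.1722


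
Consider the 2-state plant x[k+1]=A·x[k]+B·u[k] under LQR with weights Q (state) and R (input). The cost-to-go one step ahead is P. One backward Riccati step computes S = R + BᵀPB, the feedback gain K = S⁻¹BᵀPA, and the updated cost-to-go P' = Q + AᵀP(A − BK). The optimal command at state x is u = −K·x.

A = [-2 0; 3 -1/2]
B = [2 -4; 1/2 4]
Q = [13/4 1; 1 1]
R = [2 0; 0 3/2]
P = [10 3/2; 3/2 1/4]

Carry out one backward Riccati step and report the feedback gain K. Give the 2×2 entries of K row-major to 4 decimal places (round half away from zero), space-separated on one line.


-0.1176 -0.0226 0.3805 0.0077

BᵀP = [20.7500 3.1250; -34.0000 -5.0000]
S = R + BᵀPB = [2 0; 0 3/2] + [43.0625 -70.5000; -70.5000 116.0000] = [45.0625 -70.5000; -70.5000 117.5000]
BᵀPA = [-32.1250 -1.5625; 53.0000 2.5000]
K = S⁻¹·BᵀPA = [-0.1176 -0.0226; 0.3805 0.0077]
A−BK = [-0.2428 0.0761; 1.5369 -0.5195]
AᵀP(A−BK) = [0.3054 -0.0100; -0.0100 0.0079]
P' = Q + AᵀP(A−BK) = [3.5554 0.9900; 0.9900 1.0079]
tr(P') = 4.5633


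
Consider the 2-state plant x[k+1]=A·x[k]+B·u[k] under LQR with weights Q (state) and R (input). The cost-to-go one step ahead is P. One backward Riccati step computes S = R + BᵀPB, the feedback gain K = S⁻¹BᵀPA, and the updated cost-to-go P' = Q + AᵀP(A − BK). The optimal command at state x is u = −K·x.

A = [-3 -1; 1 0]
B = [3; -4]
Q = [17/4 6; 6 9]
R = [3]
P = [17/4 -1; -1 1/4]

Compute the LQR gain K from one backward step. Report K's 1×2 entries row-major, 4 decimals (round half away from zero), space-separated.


BᵀP = [16.7500 -4.0000]
S = R + BᵀPB = [3] + [66.2500] = [69.2500]
BᵀPA = [-54.2500 -16.7500]
K = S⁻¹·BᵀPA = [-0.7834 -0.2419]
A−BK = [-0.6498 -0.2744; -2.1336 -0.9675]
AᵀP(A−BK) = [2.0009 0.6282; 0.6282 0.1986]
P' = Q + AᵀP(A−BK) = [6.2509 6.6282; 6.6282 9.1986]
tr(P') = 15.4495

-0.7834 -0.2419


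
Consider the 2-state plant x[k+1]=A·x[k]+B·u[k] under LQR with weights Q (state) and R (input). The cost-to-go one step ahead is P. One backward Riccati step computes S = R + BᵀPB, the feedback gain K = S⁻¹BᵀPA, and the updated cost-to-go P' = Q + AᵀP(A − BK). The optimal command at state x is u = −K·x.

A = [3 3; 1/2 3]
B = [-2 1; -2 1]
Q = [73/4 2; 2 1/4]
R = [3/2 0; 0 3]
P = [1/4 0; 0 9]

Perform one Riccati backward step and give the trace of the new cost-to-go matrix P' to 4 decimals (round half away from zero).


BᵀP = [-0.5000 -18.0000; 0.2500 9.0000]
S = R + BᵀPB = [3/2 0; 0 3] + [37.0000 -18.5000; -18.5000 9.2500] = [38.5000 -18.5000; -18.5000 12.2500]
BᵀPA = [-10.5000 -55.5000; 5.2500 27.7500]
K = S⁻¹·BᵀPA = [-0.2435 -1.2870; 0.0609 0.3217]
A−BK = [2.4522 0.1043; -0.0478 0.1043]
AᵀP(A−BK) = [1.6239 0.5478; 0.5478 2.8957]
P' = Q + AᵀP(A−BK) = [19.8739 2.5478; 2.5478 3.1457]
tr(P') = 23.0196

23.0196


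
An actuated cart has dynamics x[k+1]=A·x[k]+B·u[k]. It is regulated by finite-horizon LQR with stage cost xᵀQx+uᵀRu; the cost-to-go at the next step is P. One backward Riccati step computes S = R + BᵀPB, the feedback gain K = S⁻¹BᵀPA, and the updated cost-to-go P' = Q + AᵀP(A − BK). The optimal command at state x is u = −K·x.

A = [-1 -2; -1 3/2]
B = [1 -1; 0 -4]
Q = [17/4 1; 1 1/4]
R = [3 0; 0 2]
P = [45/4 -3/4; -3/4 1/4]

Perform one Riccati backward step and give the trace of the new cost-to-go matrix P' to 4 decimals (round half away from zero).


BᵀP = [11.2500 -0.7500; -8.2500 -0.2500]
S = R + BᵀPB = [3 0; 0 2] + [11.2500 -8.2500; -8.2500 9.2500] = [14.2500 -8.2500; -8.2500 11.2500]
BᵀPA = [-10.5000 -23.6250; 8.5000 16.1250]
K = S⁻¹·BᵀPA = [-0.5203 -1.4390; 0.3740 0.3780]
A−BK = [-0.1057 -0.1829; 0.4959 3.0122]
AᵀP(A−BK) = [1.3577 3.4268; 3.4268 9.9695]
P' = Q + AᵀP(A−BK) = [5.6077 4.4268; 4.4268 10.2195]
tr(P') = 15.8272

15.8272


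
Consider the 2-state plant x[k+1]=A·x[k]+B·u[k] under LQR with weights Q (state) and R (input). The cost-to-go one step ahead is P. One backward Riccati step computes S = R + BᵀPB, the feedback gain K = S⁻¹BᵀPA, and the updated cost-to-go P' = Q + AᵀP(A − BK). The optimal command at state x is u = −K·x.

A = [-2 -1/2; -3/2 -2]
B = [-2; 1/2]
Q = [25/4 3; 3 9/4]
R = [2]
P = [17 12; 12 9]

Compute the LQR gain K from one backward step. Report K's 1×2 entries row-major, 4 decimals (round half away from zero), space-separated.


BᵀP = [-28.0000 -19.5000]
S = R + BᵀPB = [2] + [46.2500] = [48.2500]
BᵀPA = [85.2500 53.0000]
K = S⁻¹·BᵀPA = [1.7668 1.0984]
A−BK = [1.5337 1.6969; -2.3834 -2.5492]
AᵀP(A−BK) = [9.6269 7.3575; 7.3575 6.0324]
P' = Q + AᵀP(A−BK) = [15.8769 10.3575; 10.3575 8.2824]
tr(P') = 24.1593

1.7668 1.0984


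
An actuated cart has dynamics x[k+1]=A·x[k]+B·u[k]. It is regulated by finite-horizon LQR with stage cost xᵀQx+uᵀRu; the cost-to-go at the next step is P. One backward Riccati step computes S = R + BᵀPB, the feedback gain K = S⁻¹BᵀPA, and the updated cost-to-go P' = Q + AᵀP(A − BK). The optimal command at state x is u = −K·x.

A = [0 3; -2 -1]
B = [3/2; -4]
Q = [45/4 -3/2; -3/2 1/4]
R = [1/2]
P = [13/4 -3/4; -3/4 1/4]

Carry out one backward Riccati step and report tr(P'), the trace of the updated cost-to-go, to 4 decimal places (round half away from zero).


BᵀP = [7.8750 -2.1250]
S = R + BᵀPB = [1/2] + [20.3125] = [20.8125]
BᵀPA = [4.2500 25.7500]
K = S⁻¹·BᵀPA = [0.2042 1.2372]
A−BK = [-0.3063 1.1441; -1.1832 3.9489]
AᵀP(A−BK) = [0.1321 -0.2583; -0.2583 2.1411]
P' = Q + AᵀP(A−BK) = [11.3821 -1.7583; -1.7583 2.3911]
tr(P') = 13.7733

13.7733


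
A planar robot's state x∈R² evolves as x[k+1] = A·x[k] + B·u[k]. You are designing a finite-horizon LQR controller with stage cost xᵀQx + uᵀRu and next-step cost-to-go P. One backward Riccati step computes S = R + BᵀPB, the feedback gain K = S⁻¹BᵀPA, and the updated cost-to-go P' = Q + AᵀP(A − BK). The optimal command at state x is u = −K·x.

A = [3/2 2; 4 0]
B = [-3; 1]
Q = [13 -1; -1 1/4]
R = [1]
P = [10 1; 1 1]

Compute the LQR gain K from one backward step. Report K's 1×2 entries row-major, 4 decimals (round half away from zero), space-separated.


-0.5988 -0.6744

BᵀP = [-29.0000 -2.0000]
S = R + BᵀPB = [1] + [85.0000] = [86.0000]
BᵀPA = [-51.5000 -58.0000]
K = S⁻¹·BᵀPA = [-0.5988 -0.6744]
A−BK = [-0.2965 -0.0233; 4.5988 0.6744]
AᵀP(A−BK) = [19.6599 3.2674; 3.2674 0.8837]
P' = Q + AᵀP(A−BK) = [32.6599 2.2674; 2.2674 1.1337]
tr(P') = 33.7936


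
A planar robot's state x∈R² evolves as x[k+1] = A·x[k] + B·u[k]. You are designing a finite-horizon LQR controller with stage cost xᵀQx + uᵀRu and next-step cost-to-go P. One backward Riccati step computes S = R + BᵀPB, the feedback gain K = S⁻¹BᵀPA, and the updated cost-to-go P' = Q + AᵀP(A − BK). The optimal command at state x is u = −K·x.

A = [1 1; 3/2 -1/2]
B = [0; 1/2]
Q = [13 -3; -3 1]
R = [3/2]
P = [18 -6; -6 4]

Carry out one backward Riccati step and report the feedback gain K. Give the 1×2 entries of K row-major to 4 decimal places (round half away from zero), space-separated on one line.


BᵀP = [-3.0000 2.0000]
S = R + BᵀPB = [3/2] + [1.0000] = [2.5000]
BᵀPA = [0.0000 -4.0000]
K = S⁻¹·BᵀPA = [0.0000 -1.6000]
A−BK = [1.0000 1.0000; 1.5000 0.3000]
AᵀP(A−BK) = [9.0000 9.0000; 9.0000 18.6000]
P' = Q + AᵀP(A−BK) = [22.0000 6.0000; 6.0000 19.6000]
tr(P') = 41.6000

0.0000 -1.6000


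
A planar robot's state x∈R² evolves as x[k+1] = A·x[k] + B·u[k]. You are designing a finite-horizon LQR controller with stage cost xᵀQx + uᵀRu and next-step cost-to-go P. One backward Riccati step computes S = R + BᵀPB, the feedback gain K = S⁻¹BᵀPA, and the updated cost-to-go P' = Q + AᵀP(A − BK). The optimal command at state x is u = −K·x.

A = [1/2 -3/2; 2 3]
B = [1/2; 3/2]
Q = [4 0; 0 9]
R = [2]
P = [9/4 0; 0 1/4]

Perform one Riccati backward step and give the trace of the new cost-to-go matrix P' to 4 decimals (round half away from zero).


21.2225

BᵀP = [1.1250 0.3750]
S = R + BᵀPB = [2] + [1.1250] = [3.1250]
BᵀPA = [1.3125 -0.5625]
K = S⁻¹·BᵀPA = [0.4200 -0.1800]
A−BK = [0.2900 -1.4100; 1.3700 3.2700]
AᵀP(A−BK) = [1.0113 0.0488; 0.0488 7.2113]
P' = Q + AᵀP(A−BK) = [5.0113 0.0488; 0.0488 16.2113]
tr(P') = 21.2225


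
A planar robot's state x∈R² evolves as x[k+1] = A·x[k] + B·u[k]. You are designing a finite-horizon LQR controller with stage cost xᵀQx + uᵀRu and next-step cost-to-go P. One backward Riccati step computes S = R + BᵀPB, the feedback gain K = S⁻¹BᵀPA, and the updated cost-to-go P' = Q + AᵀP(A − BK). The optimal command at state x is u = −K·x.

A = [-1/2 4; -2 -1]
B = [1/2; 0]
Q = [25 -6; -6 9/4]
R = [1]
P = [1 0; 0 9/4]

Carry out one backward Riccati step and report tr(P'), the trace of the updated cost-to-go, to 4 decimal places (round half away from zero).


51.5000

BᵀP = [0.5000 0.0000]
S = R + BᵀPB = [1] + [0.2500] = [1.2500]
BᵀPA = [-0.2500 2.0000]
K = S⁻¹·BᵀPA = [-0.2000 1.6000]
A−BK = [-0.4000 3.2000; -2.0000 -1.0000]
AᵀP(A−BK) = [9.2000 2.9000; 2.9000 15.0500]
P' = Q + AᵀP(A−BK) = [34.2000 -3.1000; -3.1000 17.3000]
tr(P') = 51.5000


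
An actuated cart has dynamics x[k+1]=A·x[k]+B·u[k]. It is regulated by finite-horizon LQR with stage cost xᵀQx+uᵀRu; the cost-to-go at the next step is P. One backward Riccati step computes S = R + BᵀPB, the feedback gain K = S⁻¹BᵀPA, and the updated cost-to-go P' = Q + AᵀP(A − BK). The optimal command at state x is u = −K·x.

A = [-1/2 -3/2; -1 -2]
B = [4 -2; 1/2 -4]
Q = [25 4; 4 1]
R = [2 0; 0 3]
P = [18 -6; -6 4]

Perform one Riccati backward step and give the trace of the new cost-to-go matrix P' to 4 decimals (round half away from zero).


BᵀP = [69.0000 -22.0000; -12.0000 -4.0000]
S = R + BᵀPB = [2 0; 0 3] + [265.0000 -50.0000; -50.0000 40.0000] = [267.0000 -50.0000; -50.0000 43.0000]
BᵀPA = [-12.5000 -59.5000; 10.0000 26.0000]
K = S⁻¹·BᵀPA = [-0.0042 -0.1401; 0.2277 0.4417]
A−BK = [-0.0279 -0.0561; -0.0871 -0.1631]
AᵀP(A−BK) = [0.1708 0.3313; 0.3313 0.6778]
P' = Q + AᵀP(A−BK) = [25.1708 4.3313; 4.3313 1.6778]
tr(P') = 26.8486

26.8486


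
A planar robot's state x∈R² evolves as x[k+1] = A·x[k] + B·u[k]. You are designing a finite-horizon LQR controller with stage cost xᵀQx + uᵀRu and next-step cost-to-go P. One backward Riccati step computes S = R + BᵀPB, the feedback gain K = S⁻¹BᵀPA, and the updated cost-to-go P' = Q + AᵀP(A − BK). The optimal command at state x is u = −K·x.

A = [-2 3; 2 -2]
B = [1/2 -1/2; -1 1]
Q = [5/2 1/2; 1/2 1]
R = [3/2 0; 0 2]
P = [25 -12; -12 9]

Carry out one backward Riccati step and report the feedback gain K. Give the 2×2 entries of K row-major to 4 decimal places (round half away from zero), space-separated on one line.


BᵀP = [24.5000 -15.0000; -24.5000 15.0000]
S = R + BᵀPB = [3/2 0; 0 2] + [27.2500 -27.2500; -27.2500 27.2500] = [28.7500 -27.2500; -27.2500 29.2500]
BᵀPA = [-79.0000 103.5000; 79.0000 -103.5000]
K = S⁻¹·BᵀPA = [-1.6061 2.1042; 1.2046 -1.5781]
A−BK = [-0.5947 1.1588; -0.8107 1.6823]
AᵀP(A−BK) = [9.9568 -15.0953; -15.0953 23.8780]
P' = Q + AᵀP(A−BK) = [12.4568 -14.5953; -14.5953 24.8780]
tr(P') = 37.3348

-1.6061 2.1042 1.2046 -1.5781


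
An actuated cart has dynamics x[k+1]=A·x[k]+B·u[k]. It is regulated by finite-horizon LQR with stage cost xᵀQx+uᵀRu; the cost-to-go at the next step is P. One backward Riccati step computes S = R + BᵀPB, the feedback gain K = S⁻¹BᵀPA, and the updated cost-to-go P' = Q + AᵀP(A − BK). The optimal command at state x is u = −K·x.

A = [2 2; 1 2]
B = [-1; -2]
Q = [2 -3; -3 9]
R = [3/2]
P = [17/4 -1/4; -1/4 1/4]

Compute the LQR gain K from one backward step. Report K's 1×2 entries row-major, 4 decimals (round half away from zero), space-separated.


BᵀP = [-3.7500 -0.2500]
S = R + BᵀPB = [3/2] + [4.2500] = [5.7500]
BᵀPA = [-7.7500 -8.0000]
K = S⁻¹·BᵀPA = [-1.3478 -1.3913]
A−BK = [0.6522 0.6087; -1.6957 -0.7826]
AᵀP(A−BK) = [5.8043 5.2174; 5.2174 4.8696]
P' = Q + AᵀP(A−BK) = [7.8043 2.2174; 2.2174 13.8696]
tr(P') = 21.6739

-1.3478 -1.3913


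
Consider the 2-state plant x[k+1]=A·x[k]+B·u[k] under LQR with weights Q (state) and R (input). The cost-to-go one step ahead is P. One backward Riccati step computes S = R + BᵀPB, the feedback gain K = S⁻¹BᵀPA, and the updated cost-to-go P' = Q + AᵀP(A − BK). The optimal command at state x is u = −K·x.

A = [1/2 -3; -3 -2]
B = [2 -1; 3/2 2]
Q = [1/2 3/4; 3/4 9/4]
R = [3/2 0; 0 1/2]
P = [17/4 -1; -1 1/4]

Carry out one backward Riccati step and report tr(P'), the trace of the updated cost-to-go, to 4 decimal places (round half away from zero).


BᵀP = [7.0000 -1.6250; -6.2500 1.5000]
S = R + BᵀPB = [3/2 0; 0 1/2] + [11.5625 -10.2500; -10.2500 9.2500] = [13.0625 -10.2500; -10.2500 9.7500]
BᵀPA = [8.3750 -17.7500; -7.6250 15.7500]
K = S⁻¹·BᵀPA = [0.1570 -0.5214; -0.6170 1.0673]
A−BK = [-0.4310 -0.8900; -2.0014 -3.3525]
AᵀP(A−BK) = [0.2930 -0.3705; -0.3705 1.1861]
P' = Q + AᵀP(A−BK) = [0.7930 0.3795; 0.3795 3.4361]
tr(P') = 4.2291

4.2291


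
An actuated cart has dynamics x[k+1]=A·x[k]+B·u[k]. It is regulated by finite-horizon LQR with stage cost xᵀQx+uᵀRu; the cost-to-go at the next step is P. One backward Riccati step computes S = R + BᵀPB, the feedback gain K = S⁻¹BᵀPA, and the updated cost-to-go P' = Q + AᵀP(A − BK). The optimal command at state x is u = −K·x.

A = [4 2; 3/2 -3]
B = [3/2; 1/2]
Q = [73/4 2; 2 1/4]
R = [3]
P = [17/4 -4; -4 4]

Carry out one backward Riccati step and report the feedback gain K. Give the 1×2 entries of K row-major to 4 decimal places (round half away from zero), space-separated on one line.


BᵀP = [4.3750 -4.0000]
S = R + BᵀPB = [3] + [4.5625] = [7.5625]
BᵀPA = [11.5000 20.7500]
K = S⁻¹·BᵀPA = [1.5207 2.7438]
A−BK = [1.7190 -2.1157; 0.7397 -4.3719]
AᵀP(A−BK) = [11.5124 20.4463; 20.4463 44.0661]
P' = Q + AᵀP(A−BK) = [29.7624 22.4463; 22.4463 44.3161]
tr(P') = 74.0785

1.5207 2.7438


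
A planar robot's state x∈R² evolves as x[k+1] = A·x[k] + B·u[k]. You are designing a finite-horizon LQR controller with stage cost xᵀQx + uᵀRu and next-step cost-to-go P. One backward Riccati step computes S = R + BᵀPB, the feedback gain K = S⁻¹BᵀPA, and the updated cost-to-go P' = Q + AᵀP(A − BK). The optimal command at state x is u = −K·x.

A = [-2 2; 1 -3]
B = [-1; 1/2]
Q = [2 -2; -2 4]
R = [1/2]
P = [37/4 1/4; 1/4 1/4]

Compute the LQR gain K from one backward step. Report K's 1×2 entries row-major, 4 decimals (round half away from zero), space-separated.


1.8954 -1.8693

BᵀP = [-9.1250 -0.1250]
S = R + BᵀPB = [1/2] + [9.0625] = [9.5625]
BᵀPA = [18.1250 -17.8750]
K = S⁻¹·BᵀPA = [1.8954 -1.8693]
A−BK = [-0.1046 0.1307; 0.0523 -2.0654]
AᵀP(A−BK) = [1.8954 -1.8693; -1.8693 2.8366]
P' = Q + AᵀP(A−BK) = [3.8954 -3.8693; -3.8693 6.8366]
tr(P') = 10.7320


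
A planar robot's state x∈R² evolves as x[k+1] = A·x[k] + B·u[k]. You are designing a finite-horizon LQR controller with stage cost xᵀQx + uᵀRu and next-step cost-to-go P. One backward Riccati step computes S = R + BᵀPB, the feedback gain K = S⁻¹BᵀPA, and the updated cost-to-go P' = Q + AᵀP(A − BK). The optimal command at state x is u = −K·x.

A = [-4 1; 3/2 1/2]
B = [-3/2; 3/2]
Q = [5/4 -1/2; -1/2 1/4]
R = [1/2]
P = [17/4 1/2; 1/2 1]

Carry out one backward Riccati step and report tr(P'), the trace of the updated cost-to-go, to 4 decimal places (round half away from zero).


12.5435

BᵀP = [-5.6250 0.7500]
S = R + BᵀPB = [1/2] + [9.5625] = [10.0625]
BᵀPA = [23.6250 -5.2500]
K = S⁻¹·BᵀPA = [2.3478 -0.5217]
A−BK = [-0.4783 0.2174; -2.0217 1.2826]
AᵀP(A−BK) = [8.7826 -4.1739; -4.1739 2.2609]
P' = Q + AᵀP(A−BK) = [10.0326 -4.6739; -4.6739 2.5109]
tr(P') = 12.5435


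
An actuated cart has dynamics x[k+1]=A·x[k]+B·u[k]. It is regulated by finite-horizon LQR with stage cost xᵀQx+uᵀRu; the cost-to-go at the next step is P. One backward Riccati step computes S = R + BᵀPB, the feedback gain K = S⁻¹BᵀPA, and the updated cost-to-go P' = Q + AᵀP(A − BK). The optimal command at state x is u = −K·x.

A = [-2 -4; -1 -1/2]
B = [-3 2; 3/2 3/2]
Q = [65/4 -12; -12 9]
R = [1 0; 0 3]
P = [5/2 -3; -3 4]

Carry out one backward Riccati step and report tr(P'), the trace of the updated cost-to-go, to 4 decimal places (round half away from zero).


BᵀP = [-12.0000 15.0000; 0.5000 0.0000]
S = R + BᵀPB = [1 0; 0 3] + [58.5000 -1.5000; -1.5000 1.0000] = [59.5000 -1.5000; -1.5000 4.0000]
BᵀPA = [9.0000 40.5000; -1.0000 -2.0000]
K = S⁻¹·BᵀPA = [0.1463 0.6744; -0.1951 -0.2471]
A−BK = [-1.1707 -1.4825; -0.9268 -1.1410]
AᵀP(A−BK) = [0.4878 0.6829; 0.6829 1.1909]
P' = Q + AᵀP(A−BK) = [16.7378 -11.3171; -11.3171 10.1909]
tr(P') = 26.9287

26.9287


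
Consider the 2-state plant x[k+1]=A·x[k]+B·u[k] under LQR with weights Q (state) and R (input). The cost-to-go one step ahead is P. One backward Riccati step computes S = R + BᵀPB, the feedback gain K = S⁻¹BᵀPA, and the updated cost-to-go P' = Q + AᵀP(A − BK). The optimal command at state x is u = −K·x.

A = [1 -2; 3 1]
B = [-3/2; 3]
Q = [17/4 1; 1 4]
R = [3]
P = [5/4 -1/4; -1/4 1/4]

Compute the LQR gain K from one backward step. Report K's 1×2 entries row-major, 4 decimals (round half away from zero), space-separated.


BᵀP = [-2.6250 1.1250]
S = R + BᵀPB = [3] + [7.3125] = [10.3125]
BᵀPA = [0.7500 6.3750]
K = S⁻¹·BᵀPA = [0.0727 0.6182]
A−BK = [1.1091 -1.0727; 2.7818 -0.8545]
AᵀP(A−BK) = [1.9455 -0.9636; -0.9636 2.3091]
P' = Q + AᵀP(A−BK) = [6.1955 0.0364; 0.0364 6.3091]
tr(P') = 12.5045

0.0727 0.6182


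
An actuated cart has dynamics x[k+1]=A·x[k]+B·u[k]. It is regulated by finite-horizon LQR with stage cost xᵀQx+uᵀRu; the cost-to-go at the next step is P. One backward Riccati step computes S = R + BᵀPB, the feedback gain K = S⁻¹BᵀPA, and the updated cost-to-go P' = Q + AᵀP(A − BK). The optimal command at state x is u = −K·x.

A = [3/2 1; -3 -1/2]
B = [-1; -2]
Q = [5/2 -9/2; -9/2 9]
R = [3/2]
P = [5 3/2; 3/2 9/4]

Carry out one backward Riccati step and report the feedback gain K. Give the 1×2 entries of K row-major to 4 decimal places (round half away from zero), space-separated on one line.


BᵀP = [-8.0000 -6.0000]
S = R + BᵀPB = [3/2] + [20.0000] = [21.5000]
BᵀPA = [6.0000 -5.0000]
K = S⁻¹·BᵀPA = [0.2791 -0.2326]
A−BK = [1.7791 0.7674; -2.4419 -0.9651]
AᵀP(A−BK) = [16.3256 6.6453; 6.6453 2.8997]
P' = Q + AᵀP(A−BK) = [18.8256 2.1453; 2.1453 11.8997]
tr(P') = 30.7253

0.2791 -0.2326


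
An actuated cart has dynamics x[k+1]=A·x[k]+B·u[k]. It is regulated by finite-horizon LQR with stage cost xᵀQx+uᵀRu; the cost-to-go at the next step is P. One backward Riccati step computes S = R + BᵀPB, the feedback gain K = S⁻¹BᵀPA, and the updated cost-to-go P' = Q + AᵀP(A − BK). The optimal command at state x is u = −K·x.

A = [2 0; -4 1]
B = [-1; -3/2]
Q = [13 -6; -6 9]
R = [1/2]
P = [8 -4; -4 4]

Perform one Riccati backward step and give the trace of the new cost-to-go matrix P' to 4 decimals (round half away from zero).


BᵀP = [-2.0000 -2.0000]
S = R + BᵀPB = [1/2] + [5.0000] = [5.5000]
BᵀPA = [4.0000 -2.0000]
K = S⁻¹·BᵀPA = [0.7273 -0.3636]
A−BK = [2.7273 -0.3636; -2.9091 0.4545]
AᵀP(A−BK) = [157.0909 -22.5455; -22.5455 3.2727]
P' = Q + AᵀP(A−BK) = [170.0909 -28.5455; -28.5455 12.2727]
tr(P') = 182.3636

182.3636


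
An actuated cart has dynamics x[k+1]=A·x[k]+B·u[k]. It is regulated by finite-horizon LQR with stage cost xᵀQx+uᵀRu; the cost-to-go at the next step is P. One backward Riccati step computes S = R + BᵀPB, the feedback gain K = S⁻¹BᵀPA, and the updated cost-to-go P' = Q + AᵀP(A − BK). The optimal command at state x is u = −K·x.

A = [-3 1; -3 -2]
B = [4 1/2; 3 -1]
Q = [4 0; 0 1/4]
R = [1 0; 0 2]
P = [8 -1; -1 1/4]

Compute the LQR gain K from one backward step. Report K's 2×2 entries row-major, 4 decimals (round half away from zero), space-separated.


-0.7228 0.2863 0.0151 0.2702

BᵀP = [29.0000 -3.2500; 5.0000 -0.7500]
S = R + BᵀPB = [1 0; 0 2] + [106.2500 17.7500; 17.7500 3.2500] = [107.2500 17.7500; 17.7500 5.2500]
BᵀPA = [-77.2500 35.5000; -12.7500 6.5000]
K = S⁻¹·BᵀPA = [-0.7228 0.2863; 0.0151 0.2702]
A−BK = [-0.1164 -0.2802; -0.8165 -2.5887]
AᵀP(A−BK) = [0.6079 0.0605; 0.0605 1.0806]
P' = Q + AᵀP(A−BK) = [4.6079 0.0605; 0.0605 1.3306]
tr(P') = 5.9385


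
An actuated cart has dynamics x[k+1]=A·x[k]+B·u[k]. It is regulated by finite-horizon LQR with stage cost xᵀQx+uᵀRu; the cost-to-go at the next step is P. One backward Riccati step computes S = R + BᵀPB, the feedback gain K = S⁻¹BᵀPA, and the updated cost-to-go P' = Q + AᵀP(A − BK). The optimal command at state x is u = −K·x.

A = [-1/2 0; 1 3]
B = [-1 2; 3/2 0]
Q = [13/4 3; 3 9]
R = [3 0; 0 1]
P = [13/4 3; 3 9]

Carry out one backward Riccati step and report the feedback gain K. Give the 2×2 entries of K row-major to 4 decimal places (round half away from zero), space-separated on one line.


BᵀP = [1.2500 10.5000; 6.5000 6.0000]
S = R + BᵀPB = [3 0; 0 1] + [14.5000 2.5000; 2.5000 13.0000] = [17.5000 2.5000; 2.5000 14.0000]
BᵀPA = [9.8750 31.5000; 2.7500 18.0000]
K = S⁻¹·BᵀPA = [0.5503 1.6586; 0.0982 0.9895]
A−BK = [-0.1461 -0.3204; 0.1746 0.5120]
AᵀP(A−BK) = [1.1087 3.3997; 3.3997 10.9414]
P' = Q + AᵀP(A−BK) = [4.3587 6.3997; 6.3997 19.9414]
tr(P') = 24.3001

0.5503 1.6586 0.0982 0.9895


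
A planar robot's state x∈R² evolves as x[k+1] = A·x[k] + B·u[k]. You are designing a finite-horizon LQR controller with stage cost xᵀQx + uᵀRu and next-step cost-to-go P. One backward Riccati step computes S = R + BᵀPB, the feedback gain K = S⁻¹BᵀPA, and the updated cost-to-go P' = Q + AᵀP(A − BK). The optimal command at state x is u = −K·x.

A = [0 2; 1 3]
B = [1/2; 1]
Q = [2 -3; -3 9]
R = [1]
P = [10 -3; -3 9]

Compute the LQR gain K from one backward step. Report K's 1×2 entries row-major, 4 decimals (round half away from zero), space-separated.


BᵀP = [2.0000 7.5000]
S = R + BᵀPB = [1] + [8.5000] = [9.5000]
BᵀPA = [7.5000 26.5000]
K = S⁻¹·BᵀPA = [0.7895 2.7895]
A−BK = [-0.3947 0.6053; 0.2105 0.2105]
AᵀP(A−BK) = [3.0789 0.0789; 0.0789 11.0789]
P' = Q + AᵀP(A−BK) = [5.0789 -2.9211; -2.9211 20.0789]
tr(P') = 25.1579

0.7895 2.7895


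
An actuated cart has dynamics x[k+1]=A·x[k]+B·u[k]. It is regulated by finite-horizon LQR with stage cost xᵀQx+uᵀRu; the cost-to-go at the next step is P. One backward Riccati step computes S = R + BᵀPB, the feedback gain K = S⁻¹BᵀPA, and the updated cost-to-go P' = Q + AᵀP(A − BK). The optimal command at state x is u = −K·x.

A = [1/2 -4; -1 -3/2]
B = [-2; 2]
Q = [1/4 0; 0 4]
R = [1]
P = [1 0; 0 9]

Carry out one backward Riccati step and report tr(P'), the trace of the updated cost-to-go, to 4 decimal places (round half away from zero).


32.1402

BᵀP = [-2.0000 18.0000]
S = R + BᵀPB = [1] + [40.0000] = [41.0000]
BᵀPA = [-19.0000 -19.0000]
K = S⁻¹·BᵀPA = [-0.4634 -0.4634]
A−BK = [-0.4268 -4.9268; -0.0732 -0.5732]
AᵀP(A−BK) = [0.4451 2.6951; 2.6951 27.4451]
P' = Q + AᵀP(A−BK) = [0.6951 2.6951; 2.6951 31.4451]
tr(P') = 32.1402


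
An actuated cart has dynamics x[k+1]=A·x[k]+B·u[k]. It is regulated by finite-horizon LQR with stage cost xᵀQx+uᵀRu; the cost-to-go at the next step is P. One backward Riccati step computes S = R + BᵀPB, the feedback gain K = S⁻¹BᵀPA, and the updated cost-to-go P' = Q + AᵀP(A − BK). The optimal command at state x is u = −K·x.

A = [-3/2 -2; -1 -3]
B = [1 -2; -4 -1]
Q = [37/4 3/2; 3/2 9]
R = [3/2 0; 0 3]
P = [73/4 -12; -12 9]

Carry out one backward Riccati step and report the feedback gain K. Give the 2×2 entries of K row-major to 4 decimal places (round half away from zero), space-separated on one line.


-0.0255 0.3090 0.5296 0.8139

BᵀP = [66.2500 -48.0000; -24.5000 15.0000]
S = R + BᵀPB = [3/2 0; 0 3] + [258.2500 -84.5000; -84.5000 34.0000] = [259.7500 -84.5000; -84.5000 37.0000]
BᵀPA = [-51.3750 11.5000; 21.7500 4.0000]
K = S⁻¹·BᵀPA = [-0.0255 0.3090; 0.5296 0.8139]
A−BK = [-0.4153 -0.6812; -0.5724 -0.9499]
AᵀP(A−BK) = [1.2336 1.9249; 1.9249 3.1903]
P' = Q + AᵀP(A−BK) = [10.4836 3.4249; 3.4249 12.1903]
tr(P') = 22.6740


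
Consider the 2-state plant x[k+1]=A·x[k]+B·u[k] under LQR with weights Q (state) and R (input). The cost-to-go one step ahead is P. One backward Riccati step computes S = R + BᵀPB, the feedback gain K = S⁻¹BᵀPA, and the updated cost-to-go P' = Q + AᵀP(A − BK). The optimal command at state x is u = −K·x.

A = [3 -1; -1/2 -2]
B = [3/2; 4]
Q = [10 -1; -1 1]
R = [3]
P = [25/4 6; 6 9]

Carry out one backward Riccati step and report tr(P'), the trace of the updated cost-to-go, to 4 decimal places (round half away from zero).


BᵀP = [33.3750 45.0000]
S = R + BᵀPB = [3] + [230.0625] = [233.0625]
BᵀPA = [77.6250 -123.3750]
K = S⁻¹·BᵀPA = [0.3331 -0.5294]
A−BK = [2.5004 -0.2060; -1.8323 0.1175]
AᵀP(A−BK) = [14.6458 -1.6581; -1.6581 0.9397]
P' = Q + AᵀP(A−BK) = [24.6458 -2.6581; -2.6581 1.9397]
tr(P') = 26.5855

26.5855


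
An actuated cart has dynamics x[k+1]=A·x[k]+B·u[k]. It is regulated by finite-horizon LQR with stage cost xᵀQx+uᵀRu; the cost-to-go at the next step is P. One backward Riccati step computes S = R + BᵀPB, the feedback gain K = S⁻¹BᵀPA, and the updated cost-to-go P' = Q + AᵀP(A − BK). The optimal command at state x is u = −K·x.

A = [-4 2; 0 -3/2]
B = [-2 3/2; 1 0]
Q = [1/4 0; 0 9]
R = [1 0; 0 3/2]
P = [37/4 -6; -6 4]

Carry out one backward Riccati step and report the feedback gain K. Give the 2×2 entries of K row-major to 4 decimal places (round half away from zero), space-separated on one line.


1.2043 -0.9247 -0.5038 0.3257

BᵀP = [-24.5000 16.0000; 13.8750 -9.0000]
S = R + BᵀPB = [1 0; 0 3/2] + [65.0000 -36.7500; -36.7500 20.8125] = [66.0000 -36.7500; -36.7500 22.3125]
BᵀPA = [98.0000 -73.0000; -55.5000 41.2500]
K = S⁻¹·BᵀPA = [1.2043 -0.9247; -0.5038 0.3257]
A−BK = [-0.8356 -0.3379; -1.2043 -0.5753]
AᵀP(A−BK) = [2.0154 -1.3026; -1.3026 1.0614]
P' = Q + AᵀP(A−BK) = [2.2654 -1.3026; -1.3026 10.0614]
tr(P') = 12.3268


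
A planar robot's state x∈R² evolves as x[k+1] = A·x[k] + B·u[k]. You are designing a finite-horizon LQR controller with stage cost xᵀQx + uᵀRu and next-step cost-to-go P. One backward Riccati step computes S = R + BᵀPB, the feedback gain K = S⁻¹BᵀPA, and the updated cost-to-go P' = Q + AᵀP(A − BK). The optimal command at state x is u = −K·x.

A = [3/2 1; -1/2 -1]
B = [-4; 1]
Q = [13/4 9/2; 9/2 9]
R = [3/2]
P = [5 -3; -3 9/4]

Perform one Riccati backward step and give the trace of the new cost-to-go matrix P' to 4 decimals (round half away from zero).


12.8547

BᵀP = [-23.0000 14.2500]
S = R + BᵀPB = [3/2] + [106.2500] = [107.7500]
BᵀPA = [-41.6250 -37.2500]
K = S⁻¹·BᵀPA = [-0.3863 -0.3457]
A−BK = [-0.0452 -0.3828; -0.1137 -0.6543]
AᵀP(A−BK) = [0.2323 0.2349; 0.2349 0.3724]
P' = Q + AᵀP(A−BK) = [3.4823 4.7349; 4.7349 9.3724]
tr(P') = 12.8547


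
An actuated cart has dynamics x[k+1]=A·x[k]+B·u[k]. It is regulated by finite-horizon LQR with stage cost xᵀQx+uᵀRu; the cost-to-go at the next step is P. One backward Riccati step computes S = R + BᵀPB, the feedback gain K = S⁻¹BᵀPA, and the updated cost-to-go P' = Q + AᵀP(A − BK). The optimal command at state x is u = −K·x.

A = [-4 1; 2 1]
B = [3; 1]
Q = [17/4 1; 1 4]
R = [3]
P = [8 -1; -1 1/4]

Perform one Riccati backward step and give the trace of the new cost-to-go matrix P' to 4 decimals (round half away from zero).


BᵀP = [23.0000 -2.7500]
S = R + BᵀPB = [3] + [66.2500] = [69.2500]
BᵀPA = [-97.5000 20.2500]
K = S⁻¹·BᵀPA = [-1.4079 0.2924]
A−BK = [0.2238 0.1227; 3.4079 0.7076]
AᵀP(A−BK) = [7.7256 -0.9892; -0.9892 0.3285]
P' = Q + AᵀP(A−BK) = [11.9756 0.0108; 0.0108 4.3285]
tr(P') = 16.3042

16.3042


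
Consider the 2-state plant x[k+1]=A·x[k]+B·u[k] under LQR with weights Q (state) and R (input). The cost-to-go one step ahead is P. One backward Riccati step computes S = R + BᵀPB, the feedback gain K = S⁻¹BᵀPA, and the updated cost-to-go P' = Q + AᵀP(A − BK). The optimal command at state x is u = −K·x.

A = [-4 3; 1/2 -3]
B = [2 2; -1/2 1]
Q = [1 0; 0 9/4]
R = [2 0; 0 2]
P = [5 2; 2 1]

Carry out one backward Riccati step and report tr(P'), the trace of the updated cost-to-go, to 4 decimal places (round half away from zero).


BᵀP = [9.0000 3.5000; 12.0000 5.0000]
S = R + BᵀPB = [2 0; 0 2] + [16.2500 21.5000; 21.5000 29.0000] = [18.2500 21.5000; 21.5000 31.0000]
BᵀPA = [-34.2500 16.5000; -45.5000 21.0000]
K = S⁻¹·BᵀPA = [-0.8068 0.5797; -0.9082 0.2754]
A−BK = [-0.5700 1.2899; 1.0048 -2.9855]
AᵀP(A−BK) = [3.2947 -2.1159; -2.1159 2.6522]
P' = Q + AᵀP(A−BK) = [4.2947 -2.1159; -2.1159 4.9022]
tr(P') = 9.1969

9.1969


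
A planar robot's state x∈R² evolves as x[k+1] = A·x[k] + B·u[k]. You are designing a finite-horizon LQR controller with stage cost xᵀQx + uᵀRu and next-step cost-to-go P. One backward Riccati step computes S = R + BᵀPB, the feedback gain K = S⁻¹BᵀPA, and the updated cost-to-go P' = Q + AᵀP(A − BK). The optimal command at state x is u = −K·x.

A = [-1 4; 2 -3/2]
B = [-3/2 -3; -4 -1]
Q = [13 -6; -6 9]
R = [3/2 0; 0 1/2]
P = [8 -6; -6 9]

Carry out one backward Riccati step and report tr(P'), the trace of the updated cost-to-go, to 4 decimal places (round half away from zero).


25.3415

BᵀP = [12.0000 -27.0000; -18.0000 9.0000]
S = R + BᵀPB = [3/2 0; 0 1/2] + [90.0000 -9.0000; -9.0000 45.0000] = [91.5000 -9.0000; -9.0000 45.5000]
BᵀPA = [-66.0000 88.5000; 36.0000 -85.5000]
K = S⁻¹·BᵀPA = [-0.6563 0.7979; 0.6614 -1.7213]
A−BK = [-0.0002 0.0330; 0.0364 -0.0297]
AᵀP(A−BK) = [0.8767 -1.3717; -1.3717 2.4648]
P' = Q + AᵀP(A−BK) = [13.8767 -7.3717; -7.3717 11.4648]
tr(P') = 25.3415
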